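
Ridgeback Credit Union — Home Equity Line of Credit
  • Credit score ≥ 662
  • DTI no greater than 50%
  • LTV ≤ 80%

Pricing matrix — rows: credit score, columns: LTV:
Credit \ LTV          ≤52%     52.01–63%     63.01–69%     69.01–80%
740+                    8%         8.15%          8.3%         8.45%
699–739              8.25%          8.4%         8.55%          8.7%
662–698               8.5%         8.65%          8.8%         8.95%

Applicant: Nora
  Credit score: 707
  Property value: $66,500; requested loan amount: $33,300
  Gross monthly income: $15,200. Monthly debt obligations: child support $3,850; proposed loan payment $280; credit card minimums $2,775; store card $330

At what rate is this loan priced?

Credit score 707 ≥ 662; Total monthly debts = (3,850 + 280 + 2,775 + 330) = 7,235. DTI: 7,235 ÷ 15,200 = 47.6%, within the 50% cap
Loan-to-value = 33,300/66,500 = 50.1% — pass (80% max)
Credit 707 → row 699–739; LTV 50.1% → column ≤52%. Grid cell → 8.25%.

8.25%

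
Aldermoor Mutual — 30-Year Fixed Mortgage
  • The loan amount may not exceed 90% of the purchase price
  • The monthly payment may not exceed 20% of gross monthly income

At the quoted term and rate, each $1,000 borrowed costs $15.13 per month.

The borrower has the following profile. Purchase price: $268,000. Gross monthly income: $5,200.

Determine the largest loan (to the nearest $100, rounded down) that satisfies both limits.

$68,700

Payment cap: 20% × $5,200 = $1,040/month.
At $15.13 per $1,000, that supports 1,040/15.13 × 1,000 ≈ $68,737 → $68,700.
LTV cap: 90% × $268,000 = $241,200 → $241,200.
Binding constraint: payment-to-income.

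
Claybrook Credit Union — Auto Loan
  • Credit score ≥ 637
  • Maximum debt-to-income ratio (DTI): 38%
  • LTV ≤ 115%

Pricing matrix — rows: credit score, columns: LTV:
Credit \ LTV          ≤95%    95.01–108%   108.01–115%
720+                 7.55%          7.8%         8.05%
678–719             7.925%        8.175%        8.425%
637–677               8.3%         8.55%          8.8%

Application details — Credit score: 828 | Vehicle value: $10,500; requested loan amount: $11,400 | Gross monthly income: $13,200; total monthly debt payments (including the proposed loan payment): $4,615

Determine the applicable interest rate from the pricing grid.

8.05%

Credit score 828 ≥ 637; DTI: 4,615 ÷ 13,200 = 35%, within the 38% cap
LTV: 11,400 ÷ 10,500 = 108.6%, within 115% cap
Credit 828 → row 720+; LTV 108.6% → column 108.01–115%. Grid cell → 8.05%.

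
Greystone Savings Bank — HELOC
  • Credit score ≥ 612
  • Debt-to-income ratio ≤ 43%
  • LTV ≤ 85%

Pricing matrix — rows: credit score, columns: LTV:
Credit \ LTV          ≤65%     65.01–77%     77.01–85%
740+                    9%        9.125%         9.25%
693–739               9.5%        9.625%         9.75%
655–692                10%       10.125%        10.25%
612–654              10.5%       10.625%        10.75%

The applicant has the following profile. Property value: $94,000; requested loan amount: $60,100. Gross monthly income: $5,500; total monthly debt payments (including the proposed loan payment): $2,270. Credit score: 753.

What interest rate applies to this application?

9%

Credit score 753 ≥ 612; DTI: 2,270 ÷ 5,500 = 41.3%, within the 43% cap
LTV = 60,100/94,000 = 63.9% ≤ 85%
Credit 753 → row 740+; LTV 63.9% → column ≤65%. Grid cell → 9%.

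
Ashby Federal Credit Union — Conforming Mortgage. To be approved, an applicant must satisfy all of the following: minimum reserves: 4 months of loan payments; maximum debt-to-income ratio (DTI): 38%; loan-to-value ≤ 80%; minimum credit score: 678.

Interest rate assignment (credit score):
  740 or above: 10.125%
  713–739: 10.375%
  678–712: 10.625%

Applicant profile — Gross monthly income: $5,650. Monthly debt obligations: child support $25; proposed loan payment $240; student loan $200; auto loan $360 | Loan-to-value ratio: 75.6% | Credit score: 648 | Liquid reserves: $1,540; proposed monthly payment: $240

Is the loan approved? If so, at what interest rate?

Credit score 648 < 678 (below minimum)
Reserves = 1,540/240 = 6.4 months ≥ 4
Total monthly debts = (25 + 240 + 200 + 360) = 825. Debt-to-income = 825/5,650 = 14.6% — meets 38% limit
LTV 75.6% ≤ 80%
Not all requirements met → denied.

Denied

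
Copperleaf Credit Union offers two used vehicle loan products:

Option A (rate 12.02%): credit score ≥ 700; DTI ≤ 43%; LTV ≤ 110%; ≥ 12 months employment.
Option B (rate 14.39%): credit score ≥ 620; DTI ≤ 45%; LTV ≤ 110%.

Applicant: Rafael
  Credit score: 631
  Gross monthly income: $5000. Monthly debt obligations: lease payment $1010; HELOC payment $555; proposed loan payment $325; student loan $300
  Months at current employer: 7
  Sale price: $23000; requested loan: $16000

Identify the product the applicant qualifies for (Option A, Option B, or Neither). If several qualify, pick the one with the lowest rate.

Total debts = (1,010 + 555 + 325 + 300) = 2,190; DTI = 2,190/5,000 = 43.8%.
LTV = 16,000/23,000 = 69.6%.
Option A: score 631 < 700; DTI 43.8% > 43%; LTV 69.6% ≤ 110%; employment 7 < 12 mo → does not qualify.
Option B: score 631 ≥ 620; DTI 43.8% ≤ 45%; LTV 69.6% ≤ 110% → qualifies.

Option B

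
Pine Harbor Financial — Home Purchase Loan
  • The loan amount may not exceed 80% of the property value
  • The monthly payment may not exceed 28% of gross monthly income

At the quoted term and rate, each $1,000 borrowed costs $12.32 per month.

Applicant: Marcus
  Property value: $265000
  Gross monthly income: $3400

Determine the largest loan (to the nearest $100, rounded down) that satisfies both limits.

Payment cap: 28% × $3,400 = $952/month.
At $12.32 per $1,000, that supports 952/12.32 × 1,000 ≈ $77,272 → $77,200.
LTV cap: 80% × $265,000 = $212,000 → $212,000.
Binding constraint: payment-to-income.

$77,200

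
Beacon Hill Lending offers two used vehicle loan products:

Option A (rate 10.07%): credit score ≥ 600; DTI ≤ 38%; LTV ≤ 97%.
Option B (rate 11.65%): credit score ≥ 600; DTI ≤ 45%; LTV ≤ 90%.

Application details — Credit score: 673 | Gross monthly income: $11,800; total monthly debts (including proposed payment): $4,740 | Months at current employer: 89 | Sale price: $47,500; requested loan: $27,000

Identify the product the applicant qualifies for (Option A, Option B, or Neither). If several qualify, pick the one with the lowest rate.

Option B

DTI = 4,740/11,800 = 40.2%.
LTV = 27,000/47,500 = 56.8%.
Option A: score 673 ≥ 600; DTI 40.2% > 38%; LTV 56.8% ≤ 97% → does not qualify.
Option B: score 673 ≥ 600; DTI 40.2% ≤ 45%; LTV 56.8% ≤ 90% → qualifies.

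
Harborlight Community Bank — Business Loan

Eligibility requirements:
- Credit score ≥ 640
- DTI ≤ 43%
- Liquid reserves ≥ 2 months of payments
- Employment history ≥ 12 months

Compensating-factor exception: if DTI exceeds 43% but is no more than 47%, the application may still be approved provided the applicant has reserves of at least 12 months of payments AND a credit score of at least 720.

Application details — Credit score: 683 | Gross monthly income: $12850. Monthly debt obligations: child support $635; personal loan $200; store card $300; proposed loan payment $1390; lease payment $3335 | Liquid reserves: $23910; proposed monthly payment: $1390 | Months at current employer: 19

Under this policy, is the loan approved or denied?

Denied

Credit score 683 ≥ 640 (meets base)
Total debts = (635 + 200 + 300 + 1,390 + 3,335) = 5,860. DTI: 5,860 ÷ 12,850 = 45.6%, over the 43% base limit.
Liquid reserves cover 23,910/1,390 = 17.2 months — ≥ 2 required
Employment 19 ≥ 12 months
45.6% falls in the override range (43%–47%), so the compensating-factor test applies.
Reserves 17.2 ≥ 12 months; credit score 683 < 720.
Compensating-factor requirement not fully met.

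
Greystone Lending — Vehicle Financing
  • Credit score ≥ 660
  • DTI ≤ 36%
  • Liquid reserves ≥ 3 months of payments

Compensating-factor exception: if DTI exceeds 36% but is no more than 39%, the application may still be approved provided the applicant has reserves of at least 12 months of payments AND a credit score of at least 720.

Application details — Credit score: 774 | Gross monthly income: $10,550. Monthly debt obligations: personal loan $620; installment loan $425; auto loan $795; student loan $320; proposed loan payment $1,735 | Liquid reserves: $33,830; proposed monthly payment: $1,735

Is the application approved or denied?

Approved

Credit score 774 ≥ 660 (meets base)
Total debts = (620 + 425 + 795 + 320 + 1,735) = 3,895. DTI = 3,895/10,550 = 36.9% > 36% — standard DTI limit exceeded.
Liquid reserves cover 33,830/1,735 = 19.5 months — ≥ 3 required
DTI 36.9% is within the 36%–39% exception band; checking compensating factors.
Override check — reserves: 19.5 mo (ok); score: 774 (ok).
Both compensating conditions met → exception applies.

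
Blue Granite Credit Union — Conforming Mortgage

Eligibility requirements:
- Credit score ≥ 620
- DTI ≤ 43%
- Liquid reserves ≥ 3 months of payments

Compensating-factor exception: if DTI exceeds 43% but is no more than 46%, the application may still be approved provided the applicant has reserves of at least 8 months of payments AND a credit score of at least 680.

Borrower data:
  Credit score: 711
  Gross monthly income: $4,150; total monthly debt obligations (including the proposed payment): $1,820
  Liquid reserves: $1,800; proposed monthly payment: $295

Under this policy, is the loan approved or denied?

Credit score 711 ≥ 620 (meets base)
DTI: 1,820 ÷ 4,150 = 43.9%, over the 43% base limit.
Reserves: 1,800 ÷ 295 = 6.1 months (meets 3-month minimum)
43.9% falls in the override range (43%–46%), so the compensating-factor test applies.
Override check — reserves: 6.1 mo (short of 8); score: 711 (ok).
Override conditions not both satisfied; exception does not apply.

Denied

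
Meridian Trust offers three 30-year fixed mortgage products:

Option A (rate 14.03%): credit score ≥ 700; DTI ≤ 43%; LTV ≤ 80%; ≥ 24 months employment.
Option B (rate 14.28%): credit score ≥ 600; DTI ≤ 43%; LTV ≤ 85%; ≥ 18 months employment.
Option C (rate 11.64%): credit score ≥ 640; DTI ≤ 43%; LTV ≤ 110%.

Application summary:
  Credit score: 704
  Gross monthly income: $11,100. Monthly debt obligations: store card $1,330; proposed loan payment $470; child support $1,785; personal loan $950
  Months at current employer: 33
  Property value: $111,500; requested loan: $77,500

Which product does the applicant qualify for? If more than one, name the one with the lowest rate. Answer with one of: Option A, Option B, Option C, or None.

Total debts = (1,330 + 470 + 1,785 + 950) = 4,535; DTI = 4,535/11,100 = 40.9%.
LTV = 77,500/111,500 = 69.5%.
Option A: score 704 ≥ 700; DTI 40.9% ≤ 43%; LTV 69.5% ≤ 80%; employment 33 ≥ 24 mo → qualifies.
Option B: score 704 ≥ 600; DTI 40.9% ≤ 43%; LTV 69.5% ≤ 85%; employment 33 ≥ 18 mo → qualifies.
Option C: score 704 ≥ 640; DTI 40.9% ≤ 43%; LTV 69.5% ≤ 110% → qualifies.
Qualifying: Option A, Option B, Option C. Lowest rate is 11.64% → Option C.

Option C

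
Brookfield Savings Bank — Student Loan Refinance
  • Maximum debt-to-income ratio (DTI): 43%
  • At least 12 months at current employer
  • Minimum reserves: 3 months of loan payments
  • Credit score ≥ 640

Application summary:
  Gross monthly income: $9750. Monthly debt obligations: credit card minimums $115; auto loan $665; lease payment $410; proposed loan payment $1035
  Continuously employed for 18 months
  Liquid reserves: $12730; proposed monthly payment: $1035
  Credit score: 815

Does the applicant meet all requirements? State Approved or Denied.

Approved

Total monthly debts = (115 + 665 + 410 + 1,035) = 2,225. DTI = 2,225/9,750 = 22.8% ≤ 43%
Employment 18 ≥ 12 months
Reserves = 12,730/1,035 = 12.3 months ≥ 3
Credit score 815 ≥ 640 (meets)
All criteria satisfied.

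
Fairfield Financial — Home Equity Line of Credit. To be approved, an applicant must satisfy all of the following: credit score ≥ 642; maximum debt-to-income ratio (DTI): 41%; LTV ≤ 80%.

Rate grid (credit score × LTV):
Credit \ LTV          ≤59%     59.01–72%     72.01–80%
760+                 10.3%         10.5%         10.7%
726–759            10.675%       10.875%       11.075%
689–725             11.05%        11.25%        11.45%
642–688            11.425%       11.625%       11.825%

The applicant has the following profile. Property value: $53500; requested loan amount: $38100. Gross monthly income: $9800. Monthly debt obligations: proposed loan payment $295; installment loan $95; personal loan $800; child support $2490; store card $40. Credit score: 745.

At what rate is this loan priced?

10.875%

Credit score 745 ≥ 642; Total monthly debts = (295 + 95 + 800 + 2,490 + 40) = 3,720. Debt-to-income = 3,720/9,800 = 38% — meets 41% limit
Loan-to-value = 38,100/53,500 = 71.2% — pass (80% max)
Row: 745 falls in 726–759. Column: 71.2% falls in 59.01–72%. Rate = 10.875%.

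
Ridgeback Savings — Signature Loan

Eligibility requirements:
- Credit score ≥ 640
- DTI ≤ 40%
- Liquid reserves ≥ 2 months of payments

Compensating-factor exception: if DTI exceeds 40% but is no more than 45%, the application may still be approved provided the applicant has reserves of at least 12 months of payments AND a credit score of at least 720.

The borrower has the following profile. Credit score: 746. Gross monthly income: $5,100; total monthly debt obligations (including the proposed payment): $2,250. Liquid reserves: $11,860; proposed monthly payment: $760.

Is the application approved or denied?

Approved

Credit score 746 ≥ 640 (meets base)
DTI: 2,250 ÷ 5,100 = 44.1%, over the 40% base limit.
Reserves = 11,860/760 = 15.6 months ≥ 2
44.1% falls in the override range (40%–45%), so the compensating-factor test applies.
Override check — reserves: 15.6 mo (ok); score: 746 (ok).
Both override conditions satisfied; DTI exception granted.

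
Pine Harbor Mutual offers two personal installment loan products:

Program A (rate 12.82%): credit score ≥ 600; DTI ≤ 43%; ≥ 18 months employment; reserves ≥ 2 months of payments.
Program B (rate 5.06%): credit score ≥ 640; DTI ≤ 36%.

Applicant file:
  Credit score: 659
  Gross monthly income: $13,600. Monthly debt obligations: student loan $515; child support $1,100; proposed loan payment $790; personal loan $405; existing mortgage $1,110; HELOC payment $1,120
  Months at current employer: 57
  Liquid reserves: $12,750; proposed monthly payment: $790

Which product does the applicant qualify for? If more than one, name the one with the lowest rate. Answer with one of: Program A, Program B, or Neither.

Program A

Total debts = (515 + 1,100 + 790 + 405 + 1,110 + 1,120) = 5,040; DTI = 5,040/13,600 = 37.1%.
Reserves = 12,750/790 = 16.1 months.
Program A: score 659 ≥ 600; DTI 37.1% ≤ 43%; employment 57 ≥ 18 mo; reserves 16.1 ≥ 2 mo → qualifies.
Program B: score 659 ≥ 640; DTI 37.1% > 36% → does not qualify.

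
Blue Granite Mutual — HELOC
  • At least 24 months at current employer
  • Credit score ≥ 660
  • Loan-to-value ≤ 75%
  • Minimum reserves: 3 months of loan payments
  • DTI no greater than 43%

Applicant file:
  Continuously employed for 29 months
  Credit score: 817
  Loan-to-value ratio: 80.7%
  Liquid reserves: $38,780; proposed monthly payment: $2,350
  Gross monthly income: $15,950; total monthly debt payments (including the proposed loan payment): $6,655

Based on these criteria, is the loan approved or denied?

Employment 29 ≥ 24 months
Credit score 817 ≥ 660 (meets)
LTV 80.7% > 75%
Reserves = 38,780/2,350 = 16.5 months ≥ 3
DTI = 6,655/15,950 = 41.7% ≤ 43%
Fails on LTV.

Denied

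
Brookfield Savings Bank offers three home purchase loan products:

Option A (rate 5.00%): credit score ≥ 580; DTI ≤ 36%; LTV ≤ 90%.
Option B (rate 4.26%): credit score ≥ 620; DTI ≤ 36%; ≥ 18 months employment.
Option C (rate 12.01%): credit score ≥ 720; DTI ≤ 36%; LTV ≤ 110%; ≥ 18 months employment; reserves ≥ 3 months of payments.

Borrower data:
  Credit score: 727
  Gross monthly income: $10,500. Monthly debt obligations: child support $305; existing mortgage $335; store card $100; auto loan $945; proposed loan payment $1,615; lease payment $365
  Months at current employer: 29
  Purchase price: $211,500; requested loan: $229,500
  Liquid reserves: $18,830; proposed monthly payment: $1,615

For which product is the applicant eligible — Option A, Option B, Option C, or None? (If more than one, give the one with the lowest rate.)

Total debts = (305 + 335 + 100 + 945 + 1,615 + 365) = 3,665; DTI = 3,665/10,500 = 34.9%.
LTV = 229,500/211,500 = 108.5%.
Reserves = 18,830/1,615 = 11.7 months.
Option A: score 727 ≥ 580; DTI 34.9% ≤ 36%; LTV 108.5% > 90% → does not qualify.
Option B: score 727 ≥ 620; DTI 34.9% ≤ 36%; employment 29 ≥ 18 mo → qualifies.
Option C: score 727 ≥ 720; DTI 34.9% ≤ 36%; LTV 108.5% ≤ 110%; employment 29 ≥ 18 mo; reserves 11.7 ≥ 3 mo → qualifies.
Qualifying: Option B, Option C. Lowest rate is 4.26% → Option B.

Option B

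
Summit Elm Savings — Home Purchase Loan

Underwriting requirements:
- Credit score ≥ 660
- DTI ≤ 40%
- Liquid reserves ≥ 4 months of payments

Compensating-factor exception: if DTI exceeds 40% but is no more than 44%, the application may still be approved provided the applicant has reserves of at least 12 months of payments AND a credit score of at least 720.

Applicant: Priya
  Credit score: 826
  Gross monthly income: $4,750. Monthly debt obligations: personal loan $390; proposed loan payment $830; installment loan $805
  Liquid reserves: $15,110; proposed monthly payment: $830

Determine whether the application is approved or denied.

Approved

Credit score 826 ≥ 660 (meets base)
Total debts = (390 + 830 + 805) = 2,025. DTI = 2,025/4,750 = 42.6% > 40% — standard DTI limit exceeded.
Reserves: 15,110 ÷ 830 = 18.2 months (meets 4-month minimum)
DTI 42.6% is within the 40%–44% exception band; checking compensating factors.
Override check — reserves: 18.2 mo (ok); score: 826 (ok).
Both override conditions satisfied; DTI exception granted.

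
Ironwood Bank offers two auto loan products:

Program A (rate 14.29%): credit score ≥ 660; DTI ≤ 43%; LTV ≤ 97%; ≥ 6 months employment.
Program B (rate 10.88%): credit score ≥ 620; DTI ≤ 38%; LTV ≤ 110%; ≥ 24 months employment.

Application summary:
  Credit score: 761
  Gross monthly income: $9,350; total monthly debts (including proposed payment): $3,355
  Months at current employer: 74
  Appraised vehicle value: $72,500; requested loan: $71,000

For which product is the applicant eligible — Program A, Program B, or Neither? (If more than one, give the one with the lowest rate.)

DTI = 3,355/9,350 = 35.9%.
LTV = 71,000/72,500 = 97.9%.
Program A: score 761 ≥ 660; DTI 35.9% ≤ 43%; LTV 97.9% > 97%; employment 74 ≥ 6 mo → does not qualify.
Program B: score 761 ≥ 620; DTI 35.9% ≤ 38%; LTV 97.9% ≤ 110%; employment 74 ≥ 24 mo → qualifies.

Program B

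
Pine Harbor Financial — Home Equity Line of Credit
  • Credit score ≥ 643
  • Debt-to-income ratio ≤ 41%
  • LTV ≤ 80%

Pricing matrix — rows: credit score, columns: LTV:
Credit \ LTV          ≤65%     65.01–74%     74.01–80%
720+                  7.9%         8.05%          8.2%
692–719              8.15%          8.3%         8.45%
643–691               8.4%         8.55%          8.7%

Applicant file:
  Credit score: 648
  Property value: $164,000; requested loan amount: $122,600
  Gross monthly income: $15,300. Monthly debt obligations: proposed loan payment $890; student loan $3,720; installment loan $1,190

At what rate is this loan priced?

Credit score 648 ≥ 643; Total monthly debts = (890 + 3,720 + 1,190) = 5,800. DTI: 5,800 ÷ 15,300 = 37.9%, within the 41% cap
LTV: 122,600 ÷ 164,000 = 74.8%, within 80% cap
Credit 648 → row 643–691; LTV 74.8% → column 74.01–80%. Grid cell → 8.7%.

8.7%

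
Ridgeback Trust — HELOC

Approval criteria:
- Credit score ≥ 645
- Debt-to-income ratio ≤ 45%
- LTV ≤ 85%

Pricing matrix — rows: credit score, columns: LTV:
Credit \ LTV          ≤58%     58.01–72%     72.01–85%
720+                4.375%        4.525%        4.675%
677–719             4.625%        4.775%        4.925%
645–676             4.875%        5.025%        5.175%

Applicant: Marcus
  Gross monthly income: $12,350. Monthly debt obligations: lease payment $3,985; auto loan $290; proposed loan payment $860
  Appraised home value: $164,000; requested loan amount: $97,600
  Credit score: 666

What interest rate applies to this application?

5.025%

Credit score 666 ≥ 645; Total monthly debts = (3,985 + 290 + 860) = 5,135. DTI: 5,135 ÷ 12,350 = 41.6%, within the 45% cap
Loan-to-value = 97,600/164,000 = 59.5% — pass (85% max)
Row: 666 falls in 645–676. Column: 59.5% falls in 58.01–72%. Rate = 5.025%.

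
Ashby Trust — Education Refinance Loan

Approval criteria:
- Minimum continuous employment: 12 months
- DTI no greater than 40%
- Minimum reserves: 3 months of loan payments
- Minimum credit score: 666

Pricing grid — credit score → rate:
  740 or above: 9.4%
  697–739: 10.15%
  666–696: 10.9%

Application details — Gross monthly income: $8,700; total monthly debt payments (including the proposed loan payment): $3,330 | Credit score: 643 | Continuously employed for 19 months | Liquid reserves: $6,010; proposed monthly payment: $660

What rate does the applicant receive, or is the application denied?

Denied

Credit score 643 < 666 (below minimum)
Reserves: 6,010 ÷ 660 = 9.1 months (meets 3-month minimum)
Employment 19 ≥ 12 months
DTI = 3,330/8,700 = 38.3% ≤ 40%
Not all requirements met → denied.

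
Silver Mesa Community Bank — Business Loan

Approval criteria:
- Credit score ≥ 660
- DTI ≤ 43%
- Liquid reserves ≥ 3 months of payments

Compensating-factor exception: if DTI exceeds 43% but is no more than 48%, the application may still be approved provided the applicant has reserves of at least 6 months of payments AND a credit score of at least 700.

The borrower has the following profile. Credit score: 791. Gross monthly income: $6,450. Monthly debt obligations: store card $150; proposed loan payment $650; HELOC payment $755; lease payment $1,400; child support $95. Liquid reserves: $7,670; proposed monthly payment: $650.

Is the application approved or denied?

Credit score 791 ≥ 660 (meets base)
Total debts = (150 + 650 + 755 + 1,400 + 95) = 3,050. DTI: 3,050 ÷ 6,450 = 47.3%, over the 43% base limit.
Reserves: 7,670 ÷ 650 = 11.8 months (meets 3-month minimum)
47.3% falls in the override range (43%–48%), so the compensating-factor test applies.
Override check — reserves: 11.8 mo (ok); score: 791 (ok).
Both compensating conditions met → exception applies.

Approved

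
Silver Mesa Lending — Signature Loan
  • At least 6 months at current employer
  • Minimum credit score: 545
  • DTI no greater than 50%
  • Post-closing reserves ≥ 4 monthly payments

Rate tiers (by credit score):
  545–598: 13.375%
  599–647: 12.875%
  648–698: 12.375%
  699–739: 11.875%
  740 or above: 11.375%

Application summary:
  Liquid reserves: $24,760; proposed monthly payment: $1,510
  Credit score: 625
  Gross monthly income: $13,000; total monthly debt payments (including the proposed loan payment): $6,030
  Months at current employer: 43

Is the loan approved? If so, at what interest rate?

Approved at 12.875%

Credit score 625 ≥ 545 (meets minimum)
Liquid reserves cover 24,760/1,510 = 16.4 months — ≥ 4 required
Debt-to-income = 6,030/13,000 = 46.4% — meets 50% limit
Employment 43 ≥ 6 months
All requirements met. Score 625 falls in the 599–647 tier → 12.875%.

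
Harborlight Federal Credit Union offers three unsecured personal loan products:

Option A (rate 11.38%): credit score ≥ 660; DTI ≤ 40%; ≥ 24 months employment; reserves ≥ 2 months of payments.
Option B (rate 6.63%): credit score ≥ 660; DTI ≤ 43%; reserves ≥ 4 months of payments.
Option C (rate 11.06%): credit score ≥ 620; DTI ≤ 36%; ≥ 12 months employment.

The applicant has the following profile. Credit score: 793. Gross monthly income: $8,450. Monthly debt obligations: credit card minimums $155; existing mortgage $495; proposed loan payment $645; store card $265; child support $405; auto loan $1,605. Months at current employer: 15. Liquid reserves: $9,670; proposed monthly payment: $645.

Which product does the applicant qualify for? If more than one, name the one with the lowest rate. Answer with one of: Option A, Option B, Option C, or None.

Option B

Total debts = (155 + 495 + 645 + 265 + 405 + 1,605) = 3,570; DTI = 3,570/8,450 = 42.2%.
Reserves = 9,670/645 = 15.0 months.
Option A: score 793 ≥ 660; DTI 42.2% > 40%; employment 15 < 24 mo; reserves 15.0 ≥ 2 mo → does not qualify.
Option B: score 793 ≥ 660; DTI 42.2% ≤ 43%; reserves 15.0 ≥ 4 mo → qualifies.
Option C: score 793 ≥ 620; DTI 42.2% > 36%; employment 15 ≥ 12 mo → does not qualify.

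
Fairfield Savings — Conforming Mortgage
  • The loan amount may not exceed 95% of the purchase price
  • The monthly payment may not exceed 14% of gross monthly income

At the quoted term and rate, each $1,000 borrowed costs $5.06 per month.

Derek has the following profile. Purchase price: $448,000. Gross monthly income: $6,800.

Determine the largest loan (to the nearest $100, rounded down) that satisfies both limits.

$188,100

Payment cap: 14% × $6,800 = $952/month.
At $5.06 per $1,000, that supports 952/5.06 × 1,000 ≈ $188,142 → $188,100.
LTV cap: 95% × $448,000 = $425,600 → $425,600.
Binding constraint: payment-to-income.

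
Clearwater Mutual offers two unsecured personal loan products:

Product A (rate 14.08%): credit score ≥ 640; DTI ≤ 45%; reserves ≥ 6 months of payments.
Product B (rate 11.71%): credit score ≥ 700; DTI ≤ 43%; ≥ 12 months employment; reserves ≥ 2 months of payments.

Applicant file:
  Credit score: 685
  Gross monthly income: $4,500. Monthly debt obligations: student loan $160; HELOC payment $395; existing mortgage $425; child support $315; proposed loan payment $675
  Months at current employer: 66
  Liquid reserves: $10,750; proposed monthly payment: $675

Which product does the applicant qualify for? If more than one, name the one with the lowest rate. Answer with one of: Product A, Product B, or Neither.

Product A

Total debts = (160 + 395 + 425 + 315 + 675) = 1,970; DTI = 1,970/4,500 = 43.8%.
Reserves = 10,750/675 = 15.9 months.
Product A: score 685 ≥ 640; DTI 43.8% ≤ 45%; reserves 15.9 ≥ 6 mo → qualifies.
Product B: score 685 < 700; DTI 43.8% > 43%; employment 66 ≥ 12 mo; reserves 15.9 ≥ 2 mo → does not qualify.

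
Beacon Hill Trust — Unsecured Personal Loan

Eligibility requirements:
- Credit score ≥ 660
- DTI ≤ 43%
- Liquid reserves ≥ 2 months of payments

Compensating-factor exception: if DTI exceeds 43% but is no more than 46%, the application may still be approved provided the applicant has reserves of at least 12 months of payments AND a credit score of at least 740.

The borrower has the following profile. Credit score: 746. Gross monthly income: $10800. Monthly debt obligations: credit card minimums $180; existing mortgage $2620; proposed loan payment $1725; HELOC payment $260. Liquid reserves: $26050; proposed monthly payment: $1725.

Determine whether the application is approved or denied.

Approved

Credit score 746 ≥ 660 (meets base)
Total debts = (180 + 2,620 + 1,725 + 260) = 4,785. DTI: 4,785 ÷ 10,800 = 44.3%, over the 43% base limit.
Reserves = 26,050/1,725 = 15.1 months ≥ 2
DTI 44.3% is within the 43%–46% exception band; checking compensating factors.
Reserves 15.1 ≥ 12 months; credit score 746 ≥ 740.
Both override conditions satisfied; DTI exception granted.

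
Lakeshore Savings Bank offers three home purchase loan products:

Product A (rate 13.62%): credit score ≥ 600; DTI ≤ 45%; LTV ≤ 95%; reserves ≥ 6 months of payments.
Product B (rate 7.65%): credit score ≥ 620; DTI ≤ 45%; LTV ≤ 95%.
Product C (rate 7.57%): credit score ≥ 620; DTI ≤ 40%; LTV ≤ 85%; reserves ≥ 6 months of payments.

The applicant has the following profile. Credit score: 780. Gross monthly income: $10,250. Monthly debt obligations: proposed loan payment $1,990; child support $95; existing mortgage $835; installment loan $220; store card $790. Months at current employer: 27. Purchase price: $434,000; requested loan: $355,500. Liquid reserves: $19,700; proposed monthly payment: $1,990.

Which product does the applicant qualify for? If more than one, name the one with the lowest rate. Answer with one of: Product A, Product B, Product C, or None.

Product C

Total debts = (1,990 + 95 + 835 + 220 + 790) = 3,930; DTI = 3,930/10,250 = 38.3%.
LTV = 355,500/434,000 = 81.9%.
Reserves = 19,700/1,990 = 9.9 months.
Product A: score 780 ≥ 600; DTI 38.3% ≤ 45%; LTV 81.9% ≤ 95%; reserves 9.9 ≥ 6 mo → qualifies.
Product B: score 780 ≥ 620; DTI 38.3% ≤ 45%; LTV 81.9% ≤ 95% → qualifies.
Product C: score 780 ≥ 620; DTI 38.3% ≤ 40%; LTV 81.9% ≤ 85%; reserves 9.9 ≥ 6 mo → qualifies.
Qualifying: Product A, Product B, Product C. Lowest rate is 7.57% → Product C.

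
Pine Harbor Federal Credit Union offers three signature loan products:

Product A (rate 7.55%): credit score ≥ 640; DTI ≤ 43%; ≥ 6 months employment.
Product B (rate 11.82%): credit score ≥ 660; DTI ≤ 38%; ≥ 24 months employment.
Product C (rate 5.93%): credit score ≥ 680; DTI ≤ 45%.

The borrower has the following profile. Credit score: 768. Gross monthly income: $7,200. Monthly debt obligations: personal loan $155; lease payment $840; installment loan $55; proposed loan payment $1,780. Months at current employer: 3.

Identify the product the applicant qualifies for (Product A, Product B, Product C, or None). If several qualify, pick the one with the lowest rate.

Total debts = (155 + 840 + 55 + 1,780) = 2,830; DTI = 2,830/7,200 = 39.3%.
Product A: score 768 ≥ 640; DTI 39.3% ≤ 43%; employment 3 < 6 mo → does not qualify.
Product B: score 768 ≥ 660; DTI 39.3% > 38%; employment 3 < 24 mo → does not qualify.
Product C: score 768 ≥ 680; DTI 39.3% ≤ 45% → qualifies.

Product C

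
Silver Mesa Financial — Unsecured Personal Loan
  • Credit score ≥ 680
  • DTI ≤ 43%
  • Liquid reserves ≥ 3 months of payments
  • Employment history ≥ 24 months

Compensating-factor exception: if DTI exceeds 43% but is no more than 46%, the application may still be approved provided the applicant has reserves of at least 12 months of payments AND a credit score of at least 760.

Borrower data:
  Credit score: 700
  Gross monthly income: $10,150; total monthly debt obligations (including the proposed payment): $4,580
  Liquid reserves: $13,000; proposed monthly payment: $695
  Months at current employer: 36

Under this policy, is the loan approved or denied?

Credit score 700 ≥ 680 (meets base)
DTI = 4,580/10,150 = 45.1% > 43% — standard DTI limit exceeded.
Reserves = 13,000/695 = 18.7 months ≥ 3
Employment 36 ≥ 24 months
DTI 45.1% is within the 43%–46% exception band; checking compensating factors.
Override check — reserves: 18.7 mo (ok); score: 700 (below 760).
Override conditions not both satisfied; exception does not apply.

Denied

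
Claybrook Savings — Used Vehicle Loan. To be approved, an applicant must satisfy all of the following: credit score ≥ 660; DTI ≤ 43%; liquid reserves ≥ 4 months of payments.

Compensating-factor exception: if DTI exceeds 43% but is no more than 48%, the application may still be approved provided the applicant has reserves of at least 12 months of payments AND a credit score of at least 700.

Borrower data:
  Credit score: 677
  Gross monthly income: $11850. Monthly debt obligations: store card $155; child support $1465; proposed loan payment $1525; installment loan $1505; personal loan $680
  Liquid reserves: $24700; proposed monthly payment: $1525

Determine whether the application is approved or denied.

Denied

Credit score 677 ≥ 660 (meets base)
Total debts = (155 + 1,465 + 1,525 + 1,505 + 680) = 5,330. DTI: 5,330 ÷ 11,850 = 45%, over the 43% base limit.
Reserves = 24,700/1,525 = 16.2 months ≥ 4
DTI 45% is within the 43%–48% exception band; checking compensating factors.
Reserves 16.2 ≥ 12 months; credit score 677 < 700.
Compensating-factor requirement not fully met.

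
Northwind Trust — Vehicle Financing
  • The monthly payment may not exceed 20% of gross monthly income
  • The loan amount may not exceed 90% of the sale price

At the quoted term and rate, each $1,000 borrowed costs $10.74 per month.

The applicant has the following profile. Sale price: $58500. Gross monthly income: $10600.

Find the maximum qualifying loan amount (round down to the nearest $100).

$52,600

Payment cap: 20% × $10,600 = $2,120/month.
At $10.74 per $1,000, that supports 2,120/10.74 × 1,000 ≈ $197,392 → $197,300.
LTV cap: 90% × $58,500 = $52,650 → $52,600.
Binding constraint: loan-to-value.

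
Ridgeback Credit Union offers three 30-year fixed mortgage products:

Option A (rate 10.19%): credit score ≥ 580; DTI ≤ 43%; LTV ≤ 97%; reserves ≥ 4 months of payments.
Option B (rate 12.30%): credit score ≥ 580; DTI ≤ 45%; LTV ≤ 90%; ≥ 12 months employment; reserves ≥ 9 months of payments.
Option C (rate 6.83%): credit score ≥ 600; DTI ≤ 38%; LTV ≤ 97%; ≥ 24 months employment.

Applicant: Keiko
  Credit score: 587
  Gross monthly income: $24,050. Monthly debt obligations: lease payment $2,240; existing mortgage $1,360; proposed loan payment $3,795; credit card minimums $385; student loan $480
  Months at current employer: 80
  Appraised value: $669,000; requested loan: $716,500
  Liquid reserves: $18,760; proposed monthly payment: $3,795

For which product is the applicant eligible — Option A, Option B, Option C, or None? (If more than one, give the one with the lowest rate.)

None

Total debts = (2,240 + 1,360 + 3,795 + 385 + 480) = 8,260; DTI = 8,260/24,050 = 34.3%.
LTV = 716,500/669,000 = 107.1%.
Reserves = 18,760/3,795 = 4.9 months.
Option A: score 587 ≥ 580; DTI 34.3% ≤ 43%; LTV 107.1% > 97%; reserves 4.9 ≥ 4 mo → does not qualify.
Option B: score 587 ≥ 580; DTI 34.3% ≤ 45%; LTV 107.1% > 90%; employment 80 ≥ 12 mo; reserves 4.9 < 9 mo → does not qualify.
Option C: score 587 < 600; DTI 34.3% ≤ 38%; LTV 107.1% > 97%; employment 80 ≥ 24 mo → does not qualify.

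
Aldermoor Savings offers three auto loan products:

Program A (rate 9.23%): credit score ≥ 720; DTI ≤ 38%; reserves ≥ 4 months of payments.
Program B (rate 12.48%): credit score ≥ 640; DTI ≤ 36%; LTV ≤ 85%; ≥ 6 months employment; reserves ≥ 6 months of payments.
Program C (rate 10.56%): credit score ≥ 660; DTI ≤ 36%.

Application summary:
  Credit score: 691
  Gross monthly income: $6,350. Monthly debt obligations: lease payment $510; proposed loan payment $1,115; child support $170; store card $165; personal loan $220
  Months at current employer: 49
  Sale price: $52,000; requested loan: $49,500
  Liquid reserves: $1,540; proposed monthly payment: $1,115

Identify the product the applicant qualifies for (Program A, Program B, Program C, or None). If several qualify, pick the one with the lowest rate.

Total debts = (510 + 1,115 + 170 + 165 + 220) = 2,180; DTI = 2,180/6,350 = 34.3%.
LTV = 49,500/52,000 = 95.2%.
Reserves = 1,540/1,115 = 1.4 months.
Program A: score 691 < 720; DTI 34.3% ≤ 38%; reserves 1.4 < 4 mo → does not qualify.
Program B: score 691 ≥ 640; DTI 34.3% ≤ 36%; LTV 95.2% > 85%; employment 49 ≥ 6 mo; reserves 1.4 < 6 mo → does not qualify.
Program C: score 691 ≥ 660; DTI 34.3% ≤ 36% → qualifies.

Program C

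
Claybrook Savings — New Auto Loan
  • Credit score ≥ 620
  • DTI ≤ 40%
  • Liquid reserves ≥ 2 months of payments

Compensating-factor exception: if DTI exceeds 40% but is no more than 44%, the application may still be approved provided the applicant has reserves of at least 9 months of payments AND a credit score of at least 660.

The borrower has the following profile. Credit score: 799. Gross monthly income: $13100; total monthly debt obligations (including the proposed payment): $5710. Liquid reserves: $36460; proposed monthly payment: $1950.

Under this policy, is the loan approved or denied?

Credit score 799 ≥ 620 (meets base)
DTI = 5,710/13,100 = 43.6% > 40% — standard DTI limit exceeded.
Liquid reserves cover 36,460/1,950 = 18.7 months — ≥ 2 required
43.6% falls in the override range (40%–44%), so the compensating-factor test applies.
Override check — reserves: 18.7 mo (ok); score: 799 (ok).
Both compensating conditions met → exception applies.

Approved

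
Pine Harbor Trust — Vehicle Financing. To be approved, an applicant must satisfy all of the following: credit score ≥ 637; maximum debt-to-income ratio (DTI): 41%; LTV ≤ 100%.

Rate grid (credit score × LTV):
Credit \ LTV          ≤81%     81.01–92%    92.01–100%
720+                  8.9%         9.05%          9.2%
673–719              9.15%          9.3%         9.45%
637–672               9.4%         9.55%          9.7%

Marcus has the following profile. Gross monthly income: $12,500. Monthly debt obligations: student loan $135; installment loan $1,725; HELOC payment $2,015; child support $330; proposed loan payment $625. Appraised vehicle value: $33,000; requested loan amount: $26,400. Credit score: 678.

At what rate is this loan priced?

Credit score 678 ≥ 637; Total monthly debts = (135 + 1,725 + 2,015 + 330 + 625) = 4,830. DTI = 4,830/12,500 = 38.6% ≤ 41%
LTV = 26,400/33,000 = 80% ≤ 100%
Row: 678 falls in 673–719. Column: 80% falls in ≤81%. Rate = 9.15%.

9.15%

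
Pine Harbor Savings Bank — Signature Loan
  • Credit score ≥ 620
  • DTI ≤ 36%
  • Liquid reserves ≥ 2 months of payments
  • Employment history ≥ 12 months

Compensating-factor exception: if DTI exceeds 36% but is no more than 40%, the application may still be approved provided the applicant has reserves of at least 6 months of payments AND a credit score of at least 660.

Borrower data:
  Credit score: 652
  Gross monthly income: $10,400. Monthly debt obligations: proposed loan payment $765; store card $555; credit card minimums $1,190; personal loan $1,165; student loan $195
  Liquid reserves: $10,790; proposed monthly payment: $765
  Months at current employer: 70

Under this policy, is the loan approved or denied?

Denied

Credit score 652 ≥ 620 (meets base)
Total debts = (765 + 555 + 1,190 + 1,165 + 195) = 3,870. DTI = 3,870/10,400 = 37.2% > 36% — standard DTI limit exceeded.
Reserves: 10,790 ÷ 765 = 14.1 months (meets 2-month minimum)
Employment 70 ≥ 12 months
37.2% falls in the override range (36%–40%), so the compensating-factor test applies.
Override check — reserves: 14.1 mo (ok); score: 652 (below 660).
Compensating-factor requirement not fully met.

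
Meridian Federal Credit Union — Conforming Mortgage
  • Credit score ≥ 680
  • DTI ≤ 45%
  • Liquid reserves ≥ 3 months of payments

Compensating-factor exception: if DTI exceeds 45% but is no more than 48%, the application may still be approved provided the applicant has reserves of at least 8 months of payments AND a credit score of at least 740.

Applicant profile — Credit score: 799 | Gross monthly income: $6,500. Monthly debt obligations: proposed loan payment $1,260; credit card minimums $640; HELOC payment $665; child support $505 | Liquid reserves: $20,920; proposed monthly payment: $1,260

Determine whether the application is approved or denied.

Credit score 799 ≥ 680 (meets base)
Total debts = (1,260 + 640 + 665 + 505) = 3,070. DTI: 3,070 ÷ 6,500 = 47.2%, over the 45% base limit.
Liquid reserves cover 20,920/1,260 = 16.6 months — ≥ 3 required
DTI 47.2% is within the 45%–48% exception band; checking compensating factors.
Override check — reserves: 16.6 mo (ok); score: 799 (ok).
Both override conditions satisfied; DTI exception granted.

Approved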